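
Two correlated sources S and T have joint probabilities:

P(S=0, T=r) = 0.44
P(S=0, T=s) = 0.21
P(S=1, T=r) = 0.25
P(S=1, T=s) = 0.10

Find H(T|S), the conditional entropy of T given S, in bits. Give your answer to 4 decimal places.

0.8921 bits

Chain rule: H(T|S) = H(S,T) − H(S).
Marginals: p(S) = (0.6500, 0.3500), p(T) = (0.6900, 0.3100).
H(S,T) = 1.8262 bits; H(S) = 0.9341 bits.
H(T|S) = 1.8262 − 0.9341 = 0.8921 bits.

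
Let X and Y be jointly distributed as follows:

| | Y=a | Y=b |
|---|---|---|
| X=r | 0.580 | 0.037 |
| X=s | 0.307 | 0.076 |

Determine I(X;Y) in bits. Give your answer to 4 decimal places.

Marginals: p(X) = (0.6170, 0.3830), p(Y) = (0.8870, 0.1130).
I(X;Y) = Σ p(x,y)·log₂[p(x,y)/(p(x)p(y))].
  (r,a): 0.580·log₂(1.0598) = 0.04859
  (r,b): 0.037·log₂(0.5307) = -0.03382
  (s,a): 0.307·log₂(0.9037) = -0.04486
  (s,b): 0.076·log₂(1.7560) = 0.06174
Sum = 0.0317 bits.

0.0317 bits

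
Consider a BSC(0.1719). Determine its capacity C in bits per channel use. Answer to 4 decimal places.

Binary symmetric channel: C = 1 − h₂(ε) where h₂ is the binary entropy function.
h₂(0.1719) = −0.1719·log₂0.1719 − 0.8281·log₂0.8281 = 0.6620.
C = 1 − 0.6620 = 0.3380 bits per channel use.

0.3380 bits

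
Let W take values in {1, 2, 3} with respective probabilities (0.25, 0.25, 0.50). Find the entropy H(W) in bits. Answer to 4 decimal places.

1.5000 bits

H(W) = −Σ p·log₂ p.
  −(0.25)·log₂(0.25) = 0.50000
  −(0.25)·log₂(0.25) = 0.50000
  −(0.50)·log₂(0.50) = 0.50000
Sum: 0.50000 + 0.50000 + 0.50000 = 1.5000 bits.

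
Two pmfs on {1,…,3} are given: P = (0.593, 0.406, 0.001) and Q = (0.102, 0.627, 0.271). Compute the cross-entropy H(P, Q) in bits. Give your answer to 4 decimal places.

H(P,Q) = −Σ p·log₂ q.
  −0.593·log₂(0.102) = 1.95296
  −0.406·log₂(0.627) = 0.27343
  −0.001·log₂(0.271) = 0.00188
H(P,Q) = 2.2283 bits.

2.2283 bits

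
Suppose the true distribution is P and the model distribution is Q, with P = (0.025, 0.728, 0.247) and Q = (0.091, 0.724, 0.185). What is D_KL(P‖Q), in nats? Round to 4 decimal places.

0.0431 nats

D(P‖Q) = Σ p·ln(p/q).
  0.025·ln(0.025/0.091) = -0.03230
  0.728·ln(0.728/0.724) = 0.00401
  0.247·ln(0.247/0.185) = 0.07139
D(P‖Q) = 0.0431 nats.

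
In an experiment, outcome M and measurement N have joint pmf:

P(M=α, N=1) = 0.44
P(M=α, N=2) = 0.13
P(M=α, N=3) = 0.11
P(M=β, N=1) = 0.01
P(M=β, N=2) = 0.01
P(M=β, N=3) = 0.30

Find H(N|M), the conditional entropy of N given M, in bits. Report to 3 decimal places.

Chain rule: H(N|M) = H(M,N) − H(M).
Marginals: p(M) = (0.6800, 0.3200), p(N) = (0.4500, 0.1400, 0.4100).
H(M,N) = 1.9080 bits; H(M) = 0.9044 bits.
H(N|M) = 1.9080 − 0.9044 = 1.004 bits.

1.004 bits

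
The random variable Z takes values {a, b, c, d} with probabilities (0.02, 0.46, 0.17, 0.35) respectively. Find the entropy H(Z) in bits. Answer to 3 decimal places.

H(Z) = −Σ p·log₂ p.
  −(0.02)·log₂(0.02) = 0.1129
  −(0.46)·log₂(0.46) = 0.5153
  −(0.17)·log₂(0.17) = 0.4346
  −(0.35)·log₂(0.35) = 0.5301
Sum: 0.1129 + 0.5153 + 0.4346 + 0.5301 = 1.593 bits.

1.593 bits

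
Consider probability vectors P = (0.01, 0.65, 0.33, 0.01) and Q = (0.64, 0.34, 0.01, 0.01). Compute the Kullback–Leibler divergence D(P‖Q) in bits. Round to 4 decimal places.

2.2123 bits

D(P‖Q) = Σ p·log₂(p/q).
  0.01·log₂(0.01/0.64) = -0.06000
  0.65·log₂(0.65/0.34) = 0.60769
  0.33·log₂(0.33/0.01) = 1.66465
  0.01·log₂(0.01/0.01) = 0.00000
D(P‖Q) = 2.2123 bits.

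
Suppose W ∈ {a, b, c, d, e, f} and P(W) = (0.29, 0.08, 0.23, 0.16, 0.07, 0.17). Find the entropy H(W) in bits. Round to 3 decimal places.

H(W) = −Σ p·log₂ p.
  −(0.29)·log₂(0.29) = 0.5179
  −(0.08)·log₂(0.08) = 0.2915
  −(0.23)·log₂(0.23) = 0.4877
  −(0.16)·log₂(0.16) = 0.4230
  −(0.07)·log₂(0.07) = 0.2686
  −(0.17)·log₂(0.17) = 0.4346
Sum: 0.5179 + 0.2915 + 0.4877 + 0.4230 + 0.2686 + 0.4346 = 2.423 bits.

2.423 bits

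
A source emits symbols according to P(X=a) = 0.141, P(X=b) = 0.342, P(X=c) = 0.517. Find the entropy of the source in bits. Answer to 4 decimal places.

1.4200 bits

H(X) = −Σ p·log₂ p.
  −(0.141)·log₂(0.141) = 0.39850
  −(0.342)·log₂(0.342) = 0.52939
  −(0.517)·log₂(0.517) = 0.49206
Sum: 0.39850 + 0.52939 + 0.49206 = 1.4200 bits.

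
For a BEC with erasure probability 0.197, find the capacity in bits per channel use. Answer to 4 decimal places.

Binary erasure channel: capacity C = 1 − ε.
C = 1 − 0.197 = 0.8030 bits per channel use.

0.8030 bits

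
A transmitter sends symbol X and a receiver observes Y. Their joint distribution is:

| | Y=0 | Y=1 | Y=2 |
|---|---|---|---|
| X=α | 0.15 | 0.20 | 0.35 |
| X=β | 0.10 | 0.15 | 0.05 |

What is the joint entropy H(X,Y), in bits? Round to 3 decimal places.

2.364 bits

H(X,Y) = −Σ p(x,y)·log₂ p(x,y) over all 6 cells.
  cell (α,0): −0.15·log₂0.15 = 0.4105
  cell (α,1): −0.20·log₂0.20 = 0.4644
  cell (α,2): −0.35·log₂0.35 = 0.5301
  cell (β,0): −0.10·log₂0.10 = 0.3322
  cell (β,1): −0.15·log₂0.15 = 0.4105
  cell (β,2): −0.05·log₂0.05 = 0.2161
Sum = 2.364 bits.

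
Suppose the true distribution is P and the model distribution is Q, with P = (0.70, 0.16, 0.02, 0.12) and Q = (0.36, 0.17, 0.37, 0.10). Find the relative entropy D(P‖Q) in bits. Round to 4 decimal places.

0.6049 bits

D(P‖Q) = Σ p·log₂(p/q).
  0.70·log₂(0.70/0.36) = 0.67155
  0.16·log₂(0.16/0.17) = -0.01399
  0.02·log₂(0.02/0.37) = -0.08419
  0.12·log₂(0.12/0.10) = 0.03156
D(P‖Q) = 0.6049 bits.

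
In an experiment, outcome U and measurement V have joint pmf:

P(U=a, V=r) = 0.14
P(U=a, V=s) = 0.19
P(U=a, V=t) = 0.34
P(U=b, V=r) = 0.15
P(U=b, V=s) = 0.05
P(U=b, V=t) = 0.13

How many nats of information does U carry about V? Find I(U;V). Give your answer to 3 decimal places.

Marginals: p(U) = (0.6700, 0.3300), p(V) = (0.2900, 0.2400, 0.4700).
I(U;V) = H(U) + H(V) − H(U,V).
H(U) = 0.6342, H(V) = 1.0564, H(U,V) = 1.6572.
I(U;V) = 0.6342 + 1.0564 − 1.6572 = 0.033 nats.

0.033 nats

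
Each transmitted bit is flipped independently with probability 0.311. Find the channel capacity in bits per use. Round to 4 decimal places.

Binary symmetric channel: C = 1 − h₂(ε) where h₂ is the binary entropy function.
h₂(0.311) = −0.311·log₂0.311 − 0.689·log₂0.689 = 0.8943.
C = 1 − 0.8943 = 0.1057 bits per channel use.

0.1057 bits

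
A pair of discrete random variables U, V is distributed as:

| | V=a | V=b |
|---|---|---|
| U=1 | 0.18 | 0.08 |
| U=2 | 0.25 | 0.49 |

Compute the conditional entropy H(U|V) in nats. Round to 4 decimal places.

0.5235 nats

Chain rule: H(U|V) = H(U,V) − H(V).
Marginals: p(U) = (0.2600, 0.7400), p(V) = (0.4300, 0.5700).
H(U,V) = 1.2068 nats; H(V) = 0.6833 nats.
H(U|V) = 1.2068 − 0.6833 = 0.5235 nats.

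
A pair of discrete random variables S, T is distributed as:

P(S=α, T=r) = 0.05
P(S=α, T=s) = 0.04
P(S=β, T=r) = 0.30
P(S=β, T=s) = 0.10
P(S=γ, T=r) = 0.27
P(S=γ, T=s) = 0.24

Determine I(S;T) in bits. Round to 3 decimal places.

Marginals: p(S) = (0.0900, 0.4000, 0.5100), p(T) = (0.6200, 0.3800).
I(S;T) = Σ p(x,y)·log₂[p(x,y)/(p(x)p(y))].
  (α,r): 0.05·log₂(0.8961) = -0.0079
  (α,s): 0.04·log₂(1.1696) = 0.0090
  (β,r): 0.30·log₂(1.2097) = 0.0824
  (β,s): 0.10·log₂(0.6579) = -0.0604
  (γ,r): 0.27·log₂(0.8539) = -0.0615
  (γ,s): 0.24·log₂(1.2384) = 0.0740
Sum = 0.036 bits.

0.036 bits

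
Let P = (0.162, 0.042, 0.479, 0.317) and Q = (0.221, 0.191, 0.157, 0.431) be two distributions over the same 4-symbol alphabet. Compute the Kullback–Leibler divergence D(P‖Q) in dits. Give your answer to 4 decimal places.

D(P‖Q) = Σ p·log₁₀(p/q).
  0.162·log₁₀(0.162/0.221) = -0.02185
  0.042·log₁₀(0.042/0.191) = -0.02763
  0.479·log₁₀(0.479/0.157) = 0.23204
  0.317·log₁₀(0.317/0.431) = -0.04229
D(P‖Q) = 0.1403 dits.

0.1403 dits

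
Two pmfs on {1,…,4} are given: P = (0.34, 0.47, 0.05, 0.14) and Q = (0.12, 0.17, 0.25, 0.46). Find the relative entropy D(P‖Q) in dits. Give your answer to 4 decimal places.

D(P‖Q) = Σ p·log₁₀(p/q).
  0.34·log₁₀(0.34/0.12) = 0.15378
  0.47·log₁₀(0.47/0.17) = 0.20758
  0.05·log₁₀(0.05/0.25) = -0.03495
  0.14·log₁₀(0.14/0.46) = -0.07233
D(P‖Q) = 0.2541 dits.

0.2541 dits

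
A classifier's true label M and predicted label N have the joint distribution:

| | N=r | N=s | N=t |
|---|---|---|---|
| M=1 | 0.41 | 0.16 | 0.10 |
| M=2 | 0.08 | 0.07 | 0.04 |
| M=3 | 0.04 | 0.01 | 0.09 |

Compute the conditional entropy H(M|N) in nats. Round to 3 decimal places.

0.780 nats

Marginals: p(M) = (0.6700, 0.1900, 0.1400), p(N) = (0.5300, 0.2400, 0.2300).
H(M|N) = Σ p(N) · H(M|N=·).
  N=r: p=0.5300, H(M|N=r) = 0.6790
  N=s: p=0.2400, H(M|N=s) = 0.7621
  N=t: p=0.2300, H(M|N=t) = 1.0335
Weighted sum = 0.780 nats.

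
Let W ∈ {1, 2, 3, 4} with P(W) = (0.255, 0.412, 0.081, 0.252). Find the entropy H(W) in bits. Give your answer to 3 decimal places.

H(W) = −Σ p·log₂ p.
  −(0.255)·log₂(0.255) = 0.5027
  −(0.412)·log₂(0.412) = 0.5271
  −(0.081)·log₂(0.081) = 0.2937
  −(0.252)·log₂(0.252) = 0.5011
Sum: 0.5027 + 0.5271 + 0.2937 + 0.5011 = 1.825 bits.

1.825 bits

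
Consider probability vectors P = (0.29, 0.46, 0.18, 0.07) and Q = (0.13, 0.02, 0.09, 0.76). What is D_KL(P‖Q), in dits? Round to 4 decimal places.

D(P‖Q) = Σ p·log₁₀(p/q).
  0.29·log₁₀(0.29/0.13) = 0.10105
  0.46·log₁₀(0.46/0.02) = 0.62639
  0.18·log₁₀(0.18/0.09) = 0.05419
  0.07·log₁₀(0.07/0.76) = -0.07250
D(P‖Q) = 0.7091 dits.

0.7091 dits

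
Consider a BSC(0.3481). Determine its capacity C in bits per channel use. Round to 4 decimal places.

0.0676 bits

Binary symmetric channel: C = 1 − h₂(ε) where h₂ is the binary entropy function.
h₂(0.3481) = −0.3481·log₂0.3481 − 0.6519·log₂0.6519 = 0.9324.
C = 1 − 0.9324 = 0.0676 bits per channel use.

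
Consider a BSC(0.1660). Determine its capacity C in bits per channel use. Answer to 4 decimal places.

Binary symmetric channel: C = 1 − h₂(ε) where h₂ is the binary entropy function.
h₂(0.1660) = −0.1660·log₂0.1660 − 0.8340·log₂0.8340 = 0.6485.
C = 1 − 0.6485 = 0.3515 bits per channel use.

0.3515 bits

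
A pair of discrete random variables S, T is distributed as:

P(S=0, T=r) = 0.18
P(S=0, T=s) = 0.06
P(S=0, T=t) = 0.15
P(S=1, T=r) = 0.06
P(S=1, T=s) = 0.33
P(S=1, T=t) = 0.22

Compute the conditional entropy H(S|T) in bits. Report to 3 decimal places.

0.797 bits

Marginals: p(S) = (0.3900, 0.6100), p(T) = (0.2400, 0.3900, 0.3700).
H(S|T) = Σ p(T) · H(S|T=·).
  T=r: p=0.2400, H(S|T=r) = 0.8113
  T=s: p=0.3900, H(S|T=s) = 0.6194
  T=t: p=0.3700, H(S|T=t) = 0.9740
Weighted sum = 0.797 bits.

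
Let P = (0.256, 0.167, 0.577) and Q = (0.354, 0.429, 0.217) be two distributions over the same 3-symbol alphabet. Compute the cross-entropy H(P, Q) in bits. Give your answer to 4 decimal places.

1.8593 bits

H(P,Q) = −Σ p·log₂ q.
  −0.256·log₂(0.354) = 0.38353
  −0.167·log₂(0.429) = 0.20390
  −0.577·log₂(0.217) = 1.27184
H(P,Q) = 1.8593 bits.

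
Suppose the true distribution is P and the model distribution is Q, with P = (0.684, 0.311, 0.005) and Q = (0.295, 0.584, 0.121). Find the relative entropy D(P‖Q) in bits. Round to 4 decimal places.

D(P‖Q) = Σ p·log₂(p/q).
  0.684·log₂(0.684/0.295) = 0.82988
  0.311·log₂(0.311/0.584) = -0.28272
  0.005·log₂(0.005/0.121) = -0.02298
D(P‖Q) = 0.5242 bits.

0.5242 bits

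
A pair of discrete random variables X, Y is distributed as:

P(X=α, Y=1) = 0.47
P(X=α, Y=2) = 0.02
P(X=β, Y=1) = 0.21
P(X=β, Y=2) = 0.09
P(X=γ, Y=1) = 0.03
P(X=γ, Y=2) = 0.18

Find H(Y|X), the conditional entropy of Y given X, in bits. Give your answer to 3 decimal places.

0.509 bits

Marginals: p(X) = (0.4900, 0.3000, 0.2100), p(Y) = (0.7100, 0.2900).
H(Y|X) = Σ p(X) · H(Y|X=·).
  X=α: p=0.4900, H(Y|X=α) = 0.2460
  X=β: p=0.3000, H(Y|X=β) = 0.8813
  X=γ: p=0.2100, H(Y|X=γ) = 0.5917
Weighted sum = 0.509 bits.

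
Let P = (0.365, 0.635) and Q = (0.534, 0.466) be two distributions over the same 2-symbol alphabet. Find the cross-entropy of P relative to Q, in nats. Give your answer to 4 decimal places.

0.7139 nats

H(P,Q) = −Σ p·ln q.
  −0.365·ln(0.534) = 0.22899
  −0.635·ln(0.466) = 0.48487
H(P,Q) = 0.7139 nats.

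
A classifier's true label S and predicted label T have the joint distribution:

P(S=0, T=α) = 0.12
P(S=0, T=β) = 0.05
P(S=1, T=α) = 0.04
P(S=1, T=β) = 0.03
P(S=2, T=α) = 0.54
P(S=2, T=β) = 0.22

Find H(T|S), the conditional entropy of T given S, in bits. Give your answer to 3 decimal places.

Marginals: p(S) = (0.1700, 0.0700, 0.7600), p(T) = (0.7000, 0.3000).
H(T|S) = Σ p(S) · H(T|S=·).
  S=0: p=0.1700, H(T|S=0) = 0.8740
  S=1: p=0.0700, H(T|S=1) = 0.9852
  S=2: p=0.7600, H(T|S=2) = 0.8680
Weighted sum = 0.877 bits.

0.877 bits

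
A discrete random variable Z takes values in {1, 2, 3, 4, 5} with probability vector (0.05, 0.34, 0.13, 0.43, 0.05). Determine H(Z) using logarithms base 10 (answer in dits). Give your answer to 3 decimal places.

H(Z) = −Σ p·log₁₀ p.
  −(0.05)·log₁₀(0.05) = 0.0651
  −(0.34)·log₁₀(0.34) = 0.1593
  −(0.13)·log₁₀(0.13) = 0.1152
  −(0.43)·log₁₀(0.43) = 0.1576
  −(0.05)·log₁₀(0.05) = 0.0651
Sum: 0.0651 + 0.1593 + 0.1152 + 0.1576 + 0.0651 = 0.562 dits.

0.562 dits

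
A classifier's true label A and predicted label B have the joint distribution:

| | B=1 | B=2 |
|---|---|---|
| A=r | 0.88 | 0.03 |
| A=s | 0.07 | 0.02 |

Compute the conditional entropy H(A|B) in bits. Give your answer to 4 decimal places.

Chain rule: H(A|B) = H(A,B) − H(B).
Marginals: p(A) = (0.9100, 0.0900), p(B) = (0.9500, 0.0500).
H(A,B) = 0.6955 bits; H(B) = 0.2864 bits.
H(A|B) = 0.6955 − 0.2864 = 0.4091 bits.

0.4091 bits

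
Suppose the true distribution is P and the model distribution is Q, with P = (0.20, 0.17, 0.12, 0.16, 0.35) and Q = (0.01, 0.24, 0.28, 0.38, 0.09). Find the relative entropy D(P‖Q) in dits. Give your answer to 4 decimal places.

0.3369 dits

D(P‖Q) = Σ p·log₁₀(p/q).
  0.20·log₁₀(0.20/0.01) = 0.26021
  0.17·log₁₀(0.17/0.24) = -0.02546
  0.12·log₁₀(0.12/0.28) = -0.04416
  0.16·log₁₀(0.16/0.38) = -0.06011
  0.35·log₁₀(0.35/0.09) = 0.20644
D(P‖Q) = 0.3369 dits.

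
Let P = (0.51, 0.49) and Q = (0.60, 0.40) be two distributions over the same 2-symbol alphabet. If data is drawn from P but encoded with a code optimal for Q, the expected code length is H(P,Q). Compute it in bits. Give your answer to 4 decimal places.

H(P,Q) = −Σ p·log₂ q.
  −0.51·log₂(0.60) = 0.37585
  −0.49·log₂(0.40) = 0.64774
H(P,Q) = 1.0236 bits.

1.0236 bits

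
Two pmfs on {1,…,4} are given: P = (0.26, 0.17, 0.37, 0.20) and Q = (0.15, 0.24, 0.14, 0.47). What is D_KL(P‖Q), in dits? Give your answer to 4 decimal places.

D(P‖Q) = Σ p·log₁₀(p/q).
  0.26·log₁₀(0.26/0.15) = 0.06211
  0.17·log₁₀(0.17/0.24) = -0.02546
  0.37·log₁₀(0.37/0.14) = 0.15617
  0.20·log₁₀(0.20/0.47) = -0.07421
D(P‖Q) = 0.1186 dits.

0.1186 dits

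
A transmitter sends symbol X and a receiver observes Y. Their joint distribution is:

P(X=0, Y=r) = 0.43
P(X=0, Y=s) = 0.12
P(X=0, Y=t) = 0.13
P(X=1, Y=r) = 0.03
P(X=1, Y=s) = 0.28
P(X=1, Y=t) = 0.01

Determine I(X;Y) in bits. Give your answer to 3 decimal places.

Marginals: p(X) = (0.6800, 0.3200), p(Y) = (0.4600, 0.4000, 0.1400).
I(X;Y) = H(X) + H(Y) − H(X,Y).
H(X) = 0.9044, H(Y) = 1.4412, H(X,Y) = 2.0057.
I(X;Y) = 0.9044 + 1.4412 − 2.0057 = 0.340 bits.

0.340 bits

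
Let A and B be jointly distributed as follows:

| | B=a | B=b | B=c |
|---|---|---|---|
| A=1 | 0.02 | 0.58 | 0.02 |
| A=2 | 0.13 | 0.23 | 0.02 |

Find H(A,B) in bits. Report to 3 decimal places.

1.665 bits

H(A,B) = −Σ p(x,y)·log₂ p(x,y) over all 6 cells.
  cell (1,a): −0.02·log₂0.02 = 0.1129
  cell (1,b): −0.58·log₂0.58 = 0.4558
  cell (1,c): −0.02·log₂0.02 = 0.1129
  cell (2,a): −0.13·log₂0.13 = 0.3826
  cell (2,b): −0.23·log₂0.23 = 0.4877
  cell (2,c): −0.02·log₂0.02 = 0.1129
Sum = 1.665 bits.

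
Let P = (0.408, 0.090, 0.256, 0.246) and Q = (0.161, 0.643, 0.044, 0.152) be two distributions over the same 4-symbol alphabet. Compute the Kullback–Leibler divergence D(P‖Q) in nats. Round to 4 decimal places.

D(P‖Q) = Σ p·ln(p/q).
  0.408·ln(0.408/0.161) = 0.37938
  0.090·ln(0.090/0.643) = -0.17697
  0.256·ln(0.256/0.044) = 0.45081
  0.246·ln(0.246/0.152) = 0.11844
D(P‖Q) = 0.7717 nats.

0.7717 nats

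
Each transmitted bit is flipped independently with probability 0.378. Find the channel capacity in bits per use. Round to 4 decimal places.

0.0434 bits

Binary symmetric channel: C = 1 − h₂(ε) where h₂ is the binary entropy function.
h₂(0.378) = −0.378·log₂0.378 − 0.622·log₂0.622 = 0.9566.
C = 1 − 0.9566 = 0.0434 bits per channel use.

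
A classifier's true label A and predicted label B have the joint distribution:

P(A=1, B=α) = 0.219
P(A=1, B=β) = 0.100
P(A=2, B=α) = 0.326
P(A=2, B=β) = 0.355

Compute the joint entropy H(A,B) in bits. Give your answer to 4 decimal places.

H(A,B) = −Σ p(x,y)·log₂ p(x,y) over all 4 cells.
  cell (1,α): −0.219·log₂0.219 = 0.47983
  cell (1,β): −0.100·log₂0.100 = 0.33219
  cell (2,α): −0.326·log₂0.326 = 0.52716
  cell (2,β): −0.355·log₂0.355 = 0.53041
Sum = 1.8696 bits.

1.8696 bits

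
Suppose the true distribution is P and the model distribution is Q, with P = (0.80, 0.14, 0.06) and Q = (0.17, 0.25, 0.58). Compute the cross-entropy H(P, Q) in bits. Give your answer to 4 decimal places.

2.3723 bits

H(P,Q) = −Σ p·log₂ q.
  −0.80·log₂(0.17) = 2.04511
  −0.14·log₂(0.25) = 0.28000
  −0.06·log₂(0.58) = 0.04715
H(P,Q) = 2.3723 bits.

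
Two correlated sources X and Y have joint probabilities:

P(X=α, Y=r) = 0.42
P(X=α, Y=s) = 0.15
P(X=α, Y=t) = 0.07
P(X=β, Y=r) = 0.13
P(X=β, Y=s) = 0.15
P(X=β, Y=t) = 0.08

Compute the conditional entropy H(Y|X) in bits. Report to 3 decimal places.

Marginals: p(X) = (0.6400, 0.3600), p(Y) = (0.5500, 0.3000, 0.1500).
H(Y|X) = Σ p(X) · H(Y|X=·).
  X=α: p=0.6400, H(Y|X=α) = 1.2386
  X=β: p=0.3600, H(Y|X=β) = 1.5391
Weighted sum = 1.347 bits.

1.347 bits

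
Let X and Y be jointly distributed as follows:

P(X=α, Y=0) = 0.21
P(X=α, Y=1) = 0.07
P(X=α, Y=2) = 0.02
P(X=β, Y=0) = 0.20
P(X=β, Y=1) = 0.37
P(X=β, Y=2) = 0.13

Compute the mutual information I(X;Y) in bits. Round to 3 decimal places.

Marginals: p(X) = (0.3000, 0.7000), p(Y) = (0.4100, 0.4400, 0.1500).
I(X;Y) = H(X) + H(Y) − H(X,Y).
H(X) = 0.8813, H(Y) = 1.4591, H(X,Y) = 2.2320.
I(X;Y) = 0.8813 + 1.4591 − 2.2320 = 0.108 bits.

0.108 bits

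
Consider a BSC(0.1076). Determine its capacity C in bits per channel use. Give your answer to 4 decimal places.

Binary symmetric channel: C = 1 − h₂(ε) where h₂ is the binary entropy function.
h₂(0.1076) = −0.1076·log₂0.1076 − 0.8924·log₂0.8924 = 0.4926.
C = 1 − 0.4926 = 0.5074 bits per channel use.

0.5074 bits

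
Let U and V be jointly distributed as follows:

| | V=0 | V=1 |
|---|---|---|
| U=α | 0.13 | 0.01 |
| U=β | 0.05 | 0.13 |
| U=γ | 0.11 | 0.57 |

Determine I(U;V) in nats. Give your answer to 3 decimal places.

0.159 nats

Marginals: p(U) = (0.1400, 0.1800, 0.6800), p(V) = (0.2900, 0.7100).
I(U;V) = H(U) + H(V) − H(U,V).
H(U) = 0.8462, H(V) = 0.6022, H(U,V) = 1.2895.
I(U;V) = 0.8462 + 0.6022 − 1.2895 = 0.159 nats.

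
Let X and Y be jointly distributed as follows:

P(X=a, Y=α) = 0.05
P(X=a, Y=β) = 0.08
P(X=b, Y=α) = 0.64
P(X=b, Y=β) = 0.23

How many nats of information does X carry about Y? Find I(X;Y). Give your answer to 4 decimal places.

0.0300 nats

Marginals: p(X) = (0.1300, 0.8700), p(Y) = (0.6900, 0.3100).
I(X;Y) = Σ p(x,y)·ln[p(x,y)/(p(x)p(y))].
  (a,α): 0.05·ln(0.5574) = -0.02922
  (a,β): 0.08·ln(1.9851) = 0.05485
  (b,α): 0.64·ln(1.0661) = 0.04098
  (b,β): 0.23·ln(0.8528) = -0.03662
Sum = 0.0300 nats.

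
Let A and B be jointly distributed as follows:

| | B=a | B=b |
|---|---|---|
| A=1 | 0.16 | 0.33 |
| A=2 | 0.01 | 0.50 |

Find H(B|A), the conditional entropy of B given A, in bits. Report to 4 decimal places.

0.5176 bits

Chain rule: H(B|A) = H(A,B) − H(A).
Marginals: p(A) = (0.4900, 0.5100), p(B) = (0.1700, 0.8300).
H(A,B) = 1.5173 bits; H(A) = 0.9997 bits.
H(B|A) = 1.5173 − 0.9997 = 0.5176 bits.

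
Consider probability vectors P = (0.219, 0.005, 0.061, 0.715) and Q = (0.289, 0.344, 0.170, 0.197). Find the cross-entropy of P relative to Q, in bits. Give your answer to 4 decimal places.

H(P,Q) = −Σ p·log₂ q.
  −0.219·log₂(0.289) = 0.39220
  −0.005·log₂(0.344) = 0.00770
  −0.061·log₂(0.170) = 0.15594
  −0.715·log₂(0.197) = 1.67577
H(P,Q) = 2.2316 bits.

2.2316 bits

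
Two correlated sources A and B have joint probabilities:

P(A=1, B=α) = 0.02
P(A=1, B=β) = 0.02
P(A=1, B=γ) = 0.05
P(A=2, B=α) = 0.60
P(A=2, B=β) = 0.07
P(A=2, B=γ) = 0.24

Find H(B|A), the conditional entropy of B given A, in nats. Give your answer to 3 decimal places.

0.839 nats

Chain rule: H(B|A) = H(A,B) − H(A).
Marginals: p(A) = (0.0900, 0.9100), p(B) = (0.6200, 0.0900, 0.2900).
H(A,B) = 1.1414 nats; H(A) = 0.3025 nats.
H(B|A) = 1.1414 − 0.3025 = 0.839 nats.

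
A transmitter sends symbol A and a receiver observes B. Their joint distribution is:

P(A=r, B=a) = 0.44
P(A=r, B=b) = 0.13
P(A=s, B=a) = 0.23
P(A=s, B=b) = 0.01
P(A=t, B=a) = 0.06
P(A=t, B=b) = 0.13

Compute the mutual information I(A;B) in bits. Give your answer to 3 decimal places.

0.169 bits

Marginals: p(A) = (0.5700, 0.2400, 0.1900), p(B) = (0.7300, 0.2700).
I(A;B) = Σ p(x,y)·log₂[p(x,y)/(p(x)p(y))].
  (r,a): 0.44·log₂(1.0574) = 0.0355
  (r,b): 0.13·log₂(0.8447) = -0.0317
  (s,a): 0.23·log₂(1.3128) = 0.0903
  (s,b): 0.01·log₂(0.1543) = -0.0270
  (t,a): 0.06·log₂(0.4326) = -0.0725
  (t,b): 0.13·log₂(2.5341) = 0.1744
Sum = 0.169 bits.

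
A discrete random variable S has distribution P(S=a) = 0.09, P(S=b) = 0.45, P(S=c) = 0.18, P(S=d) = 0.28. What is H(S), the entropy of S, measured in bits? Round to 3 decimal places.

H(S) = −Σ p·log₂ p.
  −(0.09)·log₂(0.09) = 0.3127
  −(0.45)·log₂(0.45) = 0.5184
  −(0.18)·log₂(0.18) = 0.4453
  −(0.28)·log₂(0.28) = 0.5142
Sum: 0.3127 + 0.5184 + 0.4453 + 0.5142 = 1.791 bits.

1.791 bits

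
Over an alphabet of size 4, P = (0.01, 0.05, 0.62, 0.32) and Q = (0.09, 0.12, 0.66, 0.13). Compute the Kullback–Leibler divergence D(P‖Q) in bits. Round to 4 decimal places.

D(P‖Q) = Σ p·log₂(p/q).
  0.01·log₂(0.01/0.09) = -0.03170
  0.05·log₂(0.05/0.12) = -0.06315
  0.62·log₂(0.62/0.66) = -0.05592
  0.32·log₂(0.32/0.13) = 0.41586
D(P‖Q) = 0.2651 bits.

0.2651 bits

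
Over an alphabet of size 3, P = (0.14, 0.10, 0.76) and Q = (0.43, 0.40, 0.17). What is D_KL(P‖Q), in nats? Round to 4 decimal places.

D(P‖Q) = Σ p·ln(p/q).
  0.14·ln(0.14/0.43) = -0.15710
  0.10·ln(0.10/0.40) = -0.13863
  0.76·ln(0.76/0.17) = 1.13812
D(P‖Q) = 0.8424 nats.

0.8424 nats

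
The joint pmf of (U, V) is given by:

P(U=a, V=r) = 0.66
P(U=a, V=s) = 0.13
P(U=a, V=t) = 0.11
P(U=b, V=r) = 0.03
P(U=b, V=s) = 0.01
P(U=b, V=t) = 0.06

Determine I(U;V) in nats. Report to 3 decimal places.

Marginals: p(U) = (0.9000, 0.1000), p(V) = (0.6900, 0.1400, 0.1700).
I(U;V) = H(U) + H(V) − H(U,V).
H(U) = 0.3251, H(V) = 0.8325, H(U,V) = 1.1023.
I(U;V) = 0.3251 + 0.8325 − 1.1023 = 0.055 nats.

0.055 nats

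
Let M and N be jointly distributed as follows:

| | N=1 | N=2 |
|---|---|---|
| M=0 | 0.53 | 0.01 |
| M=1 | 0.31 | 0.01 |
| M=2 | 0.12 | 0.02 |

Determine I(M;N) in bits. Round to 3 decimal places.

Marginals: p(M) = (0.5400, 0.3200, 0.1400), p(N) = (0.9600, 0.0400).
I(M;N) = H(M) + H(N) − H(M,N).
H(M) = 1.4032, H(N) = 0.2423, H(M,N) = 1.6221.
I(M;N) = 1.4032 + 0.2423 − 1.6221 = 0.023 bits.

0.023 bits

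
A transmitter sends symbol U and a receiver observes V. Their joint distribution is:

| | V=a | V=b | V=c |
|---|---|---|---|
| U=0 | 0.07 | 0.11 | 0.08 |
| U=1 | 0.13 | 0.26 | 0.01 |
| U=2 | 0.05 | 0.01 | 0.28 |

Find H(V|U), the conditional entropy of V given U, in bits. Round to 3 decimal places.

1.098 bits

Marginals: p(U) = (0.2600, 0.4000, 0.3400), p(V) = (0.2500, 0.3800, 0.3700).
H(V|U) = Σ p(U) · H(V|U=·).
  U=0: p=0.2600, H(V|U=0) = 1.5579
  U=1: p=0.4000, H(V|U=1) = 1.0640
  U=2: p=0.3400, H(V|U=2) = 0.7870
Weighted sum = 1.098 bits.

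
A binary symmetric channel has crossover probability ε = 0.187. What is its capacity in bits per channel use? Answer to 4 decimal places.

Binary symmetric channel: C = 1 − h₂(ε) where h₂ is the binary entropy function.
h₂(0.187) = −0.187·log₂0.187 − 0.813·log₂0.813 = 0.6952.
C = 1 − 0.6952 = 0.3048 bits per channel use.

0.3048 bits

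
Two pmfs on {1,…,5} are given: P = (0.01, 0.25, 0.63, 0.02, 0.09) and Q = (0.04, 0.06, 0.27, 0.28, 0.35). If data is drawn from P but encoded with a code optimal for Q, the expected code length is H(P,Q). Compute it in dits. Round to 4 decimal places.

0.7298 dits

H(P,Q) = −Σ p·log₁₀ q.
  −0.01·log₁₀(0.04) = 0.01398
  −0.25·log₁₀(0.06) = 0.30546
  −0.63·log₁₀(0.27) = 0.35824
  −0.02·log₁₀(0.28) = 0.01106
  −0.09·log₁₀(0.35) = 0.04103
H(P,Q) = 0.7298 dits.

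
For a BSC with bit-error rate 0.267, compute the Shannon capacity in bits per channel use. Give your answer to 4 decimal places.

Binary symmetric channel: C = 1 − h₂(ε) where h₂ is the binary entropy function.
h₂(0.267) = −0.267·log₂0.267 − 0.733·log₂0.733 = 0.8371.
C = 1 − 0.8371 = 0.1629 bits per channel use.

0.1629 bits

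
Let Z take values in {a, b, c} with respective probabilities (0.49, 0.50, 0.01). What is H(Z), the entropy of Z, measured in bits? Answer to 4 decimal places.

H(Z) = −Σ p·log₂ p.
  −(0.49)·log₂(0.49) = 0.50428
  −(0.50)·log₂(0.50) = 0.50000
  −(0.01)·log₂(0.01) = 0.06644
Sum: 0.50428 + 0.50000 + 0.06644 = 1.0707 bits.

1.0707 bits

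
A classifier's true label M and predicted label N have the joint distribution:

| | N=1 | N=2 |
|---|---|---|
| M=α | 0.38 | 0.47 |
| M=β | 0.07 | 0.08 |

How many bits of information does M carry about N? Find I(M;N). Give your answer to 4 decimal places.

0.0001 bits

Marginals: p(M) = (0.8500, 0.1500), p(N) = (0.4500, 0.5500).
I(M;N) = Σ p(x,y)·log₂[p(x,y)/(p(x)p(y))].
  (α,1): 0.38·log₂(0.9935) = -0.00359
  (α,2): 0.47·log₂(1.0053) = 0.00362
  (β,1): 0.07·log₂(1.0370) = 0.00367
  (β,2): 0.08·log₂(0.9697) = -0.00355
Sum = 0.0001 bits.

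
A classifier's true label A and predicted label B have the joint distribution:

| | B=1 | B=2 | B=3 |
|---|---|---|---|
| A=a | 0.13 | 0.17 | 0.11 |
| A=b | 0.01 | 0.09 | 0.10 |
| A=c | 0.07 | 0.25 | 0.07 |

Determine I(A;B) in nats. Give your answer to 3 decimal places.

0.061 nats

Marginals: p(A) = (0.4100, 0.2000, 0.3900), p(B) = (0.2100, 0.5100, 0.2800).
I(A;B) = H(A) + H(B) − H(A,B).
H(A) = 1.0547, H(B) = 1.0276, H(A,B) = 2.0212.
I(A;B) = 1.0547 + 1.0276 − 2.0212 = 0.061 nats.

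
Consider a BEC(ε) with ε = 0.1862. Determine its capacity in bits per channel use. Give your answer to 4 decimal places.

Binary erasure channel: capacity C = 1 − ε.
C = 1 − 0.1862 = 0.8138 bits per channel use.

0.8138 bits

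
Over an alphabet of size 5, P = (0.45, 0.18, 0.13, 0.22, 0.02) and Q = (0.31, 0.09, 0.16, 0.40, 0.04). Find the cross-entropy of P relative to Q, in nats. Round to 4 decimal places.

H(P,Q) = −Σ p·ln q.
  −0.45·ln(0.31) = 0.52703
  −0.18·ln(0.09) = 0.43343
  −0.13·ln(0.16) = 0.23824
  −0.22·ln(0.40) = 0.20158
  −0.02·ln(0.04) = 0.06438
H(P,Q) = 1.4647 nats.

1.4647 nats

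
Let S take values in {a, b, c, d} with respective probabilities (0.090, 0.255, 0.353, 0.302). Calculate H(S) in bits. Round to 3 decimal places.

H(S) = −Σ p·log₂ p.
  −(0.090)·log₂(0.090) = 0.3127
  −(0.255)·log₂(0.255) = 0.5027
  −(0.353)·log₂(0.353) = 0.5303
  −(0.302)·log₂(0.302) = 0.5217
Sum: 0.3127 + 0.5027 + 0.5303 + 0.5217 = 1.867 bits.

1.867 bits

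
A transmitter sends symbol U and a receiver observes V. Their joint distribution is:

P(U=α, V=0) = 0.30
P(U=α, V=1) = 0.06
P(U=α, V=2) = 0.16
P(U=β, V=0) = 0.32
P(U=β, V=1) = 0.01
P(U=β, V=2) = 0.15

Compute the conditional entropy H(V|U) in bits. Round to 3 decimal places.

1.192 bits

Marginals: p(U) = (0.5200, 0.4800), p(V) = (0.6200, 0.0700, 0.3100).
H(V|U) = Σ p(U) · H(V|U=·).
  U=α: p=0.5200, H(V|U=α) = 1.3405
  U=β: p=0.4800, H(V|U=β) = 1.0307
Weighted sum = 1.192 bits.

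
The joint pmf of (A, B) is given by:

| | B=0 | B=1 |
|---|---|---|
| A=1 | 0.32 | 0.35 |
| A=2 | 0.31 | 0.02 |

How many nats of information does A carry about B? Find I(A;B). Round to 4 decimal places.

0.1198 nats

Marginals: p(A) = (0.6700, 0.3300), p(B) = (0.6300, 0.3700).
I(A;B) = H(A) + H(B) − H(A,B).
H(A) = 0.6342, H(B) = 0.6590, H(A,B) = 1.1734.
I(A;B) = 0.6342 + 0.6590 − 1.1734 = 0.1198 nats.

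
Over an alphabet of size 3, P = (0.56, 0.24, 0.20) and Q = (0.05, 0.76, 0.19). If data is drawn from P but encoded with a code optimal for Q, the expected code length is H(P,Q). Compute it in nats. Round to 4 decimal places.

2.0756 nats

H(P,Q) = −Σ p·ln q.
  −0.56·ln(0.05) = 1.67761
  −0.24·ln(0.76) = 0.06586
  −0.20·ln(0.19) = 0.33215
H(P,Q) = 2.0756 nats.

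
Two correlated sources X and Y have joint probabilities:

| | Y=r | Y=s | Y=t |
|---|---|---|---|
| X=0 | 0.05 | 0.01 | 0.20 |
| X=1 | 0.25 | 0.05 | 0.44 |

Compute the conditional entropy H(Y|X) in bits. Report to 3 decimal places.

1.157 bits

Chain rule: H(Y|X) = H(X,Y) − H(X).
Marginals: p(X) = (0.2600, 0.7400), p(Y) = (0.3000, 0.0600, 0.6400).
H(X,Y) = 1.9842 bits; H(X) = 0.8267 bits.
H(Y|X) = 1.9842 − 0.8267 = 1.157 bits.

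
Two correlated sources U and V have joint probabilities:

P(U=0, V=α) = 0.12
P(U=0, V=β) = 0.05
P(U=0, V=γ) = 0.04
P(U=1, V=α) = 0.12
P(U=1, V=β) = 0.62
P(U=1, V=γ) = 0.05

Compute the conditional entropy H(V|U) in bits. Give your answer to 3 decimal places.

Marginals: p(U) = (0.2100, 0.7900), p(V) = (0.2400, 0.6700, 0.0900).
H(V|U) = Σ p(U) · H(V|U=·).
  U=0: p=0.2100, H(V|U=0) = 1.4100
  U=1: p=0.7900, H(V|U=1) = 0.9394
Weighted sum = 1.038 bits.

1.038 bits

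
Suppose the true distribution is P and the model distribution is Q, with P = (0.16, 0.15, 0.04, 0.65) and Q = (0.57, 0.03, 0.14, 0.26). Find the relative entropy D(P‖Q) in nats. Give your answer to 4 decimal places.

0.5836 nats

D(P‖Q) = Σ p·ln(p/q).
  0.16·ln(0.16/0.57) = -0.20327
  0.15·ln(0.15/0.03) = 0.24142
  0.04·ln(0.04/0.14) = -0.05011
  0.65·ln(0.65/0.26) = 0.59559
D(P‖Q) = 0.5836 nats.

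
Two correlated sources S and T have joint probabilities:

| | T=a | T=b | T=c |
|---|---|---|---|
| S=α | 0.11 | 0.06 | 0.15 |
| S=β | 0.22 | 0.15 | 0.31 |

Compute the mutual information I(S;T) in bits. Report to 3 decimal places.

0.001 bits

Marginals: p(S) = (0.3200, 0.6800), p(T) = (0.3300, 0.2100, 0.4600).
I(S;T) = H(S) + H(T) − H(S,T).
H(S) = 0.9044, H(T) = 1.5160, H(S,T) = 2.4193.
I(S;T) = 0.9044 + 1.5160 − 2.4193 = 0.001 bits.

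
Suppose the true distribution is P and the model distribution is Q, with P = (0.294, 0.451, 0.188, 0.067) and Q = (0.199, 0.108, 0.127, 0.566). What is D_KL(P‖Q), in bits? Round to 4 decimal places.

0.9957 bits

D(P‖Q) = Σ p·log₂(p/q).
  0.294·log₂(0.294/0.199) = 0.16554
  0.451·log₂(0.451/0.108) = 0.93001
  0.188·log₂(0.188/0.127) = 0.10639
  0.067·log₂(0.067/0.566) = -0.20626
D(P‖Q) = 0.9957 bits.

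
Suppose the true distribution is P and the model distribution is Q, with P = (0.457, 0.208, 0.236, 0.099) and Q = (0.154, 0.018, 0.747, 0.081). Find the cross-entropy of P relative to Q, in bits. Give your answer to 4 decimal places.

2.8973 bits

H(P,Q) = −Σ p·log₂ q.
  −0.457·log₂(0.154) = 1.23344
  −0.208·log₂(0.018) = 1.20554
  −0.236·log₂(0.747) = 0.09931
  −0.099·log₂(0.081) = 0.35897
H(P,Q) = 2.8973 bits.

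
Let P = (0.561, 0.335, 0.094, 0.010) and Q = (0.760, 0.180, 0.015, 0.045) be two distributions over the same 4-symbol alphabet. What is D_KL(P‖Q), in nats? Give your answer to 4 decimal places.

0.1952 nats

D(P‖Q) = Σ p·ln(p/q).
  0.561·ln(0.561/0.760) = -0.17032
  0.335·ln(0.335/0.180) = 0.20809
  0.094·ln(0.094/0.015) = 0.17251
  0.010·ln(0.010/0.045) = -0.01504
D(P‖Q) = 0.1952 nats.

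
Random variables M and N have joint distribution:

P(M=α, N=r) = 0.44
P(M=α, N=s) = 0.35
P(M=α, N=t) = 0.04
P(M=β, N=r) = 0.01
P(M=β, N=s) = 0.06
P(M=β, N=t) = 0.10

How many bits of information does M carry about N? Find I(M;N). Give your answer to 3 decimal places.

Marginals: p(M) = (0.8300, 0.1700), p(N) = (0.4500, 0.4100, 0.1400).
I(M;N) = H(M) + H(N) − H(M,N).
H(M) = 0.6577, H(N) = 1.4429, H(M,N) = 1.8792.
I(M;N) = 0.6577 + 1.4429 − 1.8792 = 0.221 bits.

0.221 bits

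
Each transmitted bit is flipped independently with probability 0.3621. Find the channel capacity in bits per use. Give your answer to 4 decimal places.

0.0556 bits

Binary symmetric channel: C = 1 − h₂(ε) where h₂ is the binary entropy function.
h₂(0.3621) = −0.3621·log₂0.3621 − 0.6379·log₂0.6379 = 0.9444.
C = 1 − 0.9444 = 0.0556 bits per channel use.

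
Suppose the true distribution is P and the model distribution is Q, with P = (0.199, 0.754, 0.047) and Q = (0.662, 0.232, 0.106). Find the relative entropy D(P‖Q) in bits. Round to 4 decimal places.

D(P‖Q) = Σ p·log₂(p/q).
  0.199·log₂(0.199/0.662) = -0.34508
  0.754·log₂(0.754/0.232) = 1.28213
  0.047·log₂(0.047/0.106) = -0.05515
D(P‖Q) = 0.8819 bits.

0.8819 bits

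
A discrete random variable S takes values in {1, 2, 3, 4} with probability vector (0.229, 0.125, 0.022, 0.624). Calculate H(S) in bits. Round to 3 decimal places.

1.408 bits

H(S) = −Σ p·log₂ p.
  −(0.229)·log₂(0.229) = 0.4870
  −(0.125)·log₂(0.125) = 0.3750
  −(0.022)·log₂(0.022) = 0.1211
  −(0.624)·log₂(0.624) = 0.4246
Sum: 0.4870 + 0.3750 + 0.1211 + 0.4246 = 1.408 bits.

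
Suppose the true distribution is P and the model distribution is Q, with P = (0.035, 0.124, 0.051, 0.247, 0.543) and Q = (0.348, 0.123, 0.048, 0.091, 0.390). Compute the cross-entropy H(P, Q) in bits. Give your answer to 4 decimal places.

2.2434 bits

H(P,Q) = −Σ p·log₂ q.
  −0.035·log₂(0.348) = 0.05330
  −0.124·log₂(0.123) = 0.37489
  −0.051·log₂(0.048) = 0.22342
  −0.247·log₂(0.091) = 0.85412
  −0.543·log₂(0.390) = 0.73764
H(P,Q) = 2.2434 bits.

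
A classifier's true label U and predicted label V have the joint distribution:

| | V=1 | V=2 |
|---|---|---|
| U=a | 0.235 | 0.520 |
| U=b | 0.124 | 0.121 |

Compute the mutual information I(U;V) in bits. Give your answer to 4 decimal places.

Marginals: p(U) = (0.7550, 0.2450), p(V) = (0.3590, 0.6410).
I(U;V) = H(U) + H(V) − H(U,V).
H(U) = 0.8033, H(V) = 0.9418, H(U,V) = 1.7237.
I(U;V) = 0.8033 + 0.9418 − 1.7237 = 0.0214 bits.

0.0214 bits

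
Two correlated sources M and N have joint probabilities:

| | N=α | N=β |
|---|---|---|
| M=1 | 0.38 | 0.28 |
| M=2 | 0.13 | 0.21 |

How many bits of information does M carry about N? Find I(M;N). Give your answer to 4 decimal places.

0.0244 bits

Marginals: p(M) = (0.6600, 0.3400), p(N) = (0.5100, 0.4900).
I(M;N) = H(M) + H(N) − H(M,N).
H(M) = 0.9248, H(N) = 0.9997, H(M,N) = 1.9001.
I(M;N) = 0.9248 + 0.9997 − 1.9001 = 0.0244 bits.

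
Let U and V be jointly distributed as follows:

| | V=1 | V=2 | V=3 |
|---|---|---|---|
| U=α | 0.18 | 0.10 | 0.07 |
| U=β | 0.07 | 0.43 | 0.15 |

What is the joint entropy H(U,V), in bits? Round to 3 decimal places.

H(U,V) = −Σ p(x,y)·log₂ p(x,y) over all 6 cells.
  cell (α,1): −0.18·log₂0.18 = 0.4453
  cell (α,2): −0.10·log₂0.10 = 0.3322
  cell (α,3): −0.07·log₂0.07 = 0.2686
  cell (β,1): −0.07·log₂0.07 = 0.2686
  cell (β,2): −0.43·log₂0.43 = 0.5236
  cell (β,3): −0.15·log₂0.15 = 0.4105
Sum = 2.249 bits.

2.249 bits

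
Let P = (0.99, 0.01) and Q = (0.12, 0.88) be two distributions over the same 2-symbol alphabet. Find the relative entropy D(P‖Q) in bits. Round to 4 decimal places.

D(P‖Q) = Σ p·log₂(p/q).
  0.99·log₂(0.99/0.12) = 3.01395
  0.01·log₂(0.01/0.88) = -0.06459
D(P‖Q) = 2.9494 bits.

2.9494 bits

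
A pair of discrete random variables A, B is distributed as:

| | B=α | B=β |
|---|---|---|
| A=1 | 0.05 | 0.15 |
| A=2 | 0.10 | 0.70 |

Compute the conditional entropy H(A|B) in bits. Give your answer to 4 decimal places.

0.7092 bits

Marginals: p(A) = (0.2000, 0.8000), p(B) = (0.1500, 0.8500).
H(A|B) = Σ p(B) · H(A|B=·).
  B=α: p=0.1500, H(A|B=α) = 0.9183
  B=β: p=0.8500, H(A|B=β) = 0.6723
Weighted sum = 0.7092 bits.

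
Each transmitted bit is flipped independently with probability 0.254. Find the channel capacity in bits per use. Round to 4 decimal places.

Binary symmetric channel: C = 1 − h₂(ε) where h₂ is the binary entropy function.
h₂(0.254) = −0.254·log₂0.254 − 0.746·log₂0.746 = 0.8176.
C = 1 − 0.8176 = 0.1824 bits per channel use.

0.1824 bits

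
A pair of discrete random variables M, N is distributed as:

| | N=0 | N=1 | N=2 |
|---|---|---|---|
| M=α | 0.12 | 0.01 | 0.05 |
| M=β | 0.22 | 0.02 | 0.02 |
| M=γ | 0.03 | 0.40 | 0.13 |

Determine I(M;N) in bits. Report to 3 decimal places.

Marginals: p(M) = (0.1800, 0.2600, 0.5600), p(N) = (0.3700, 0.4300, 0.2000).
I(M;N) = H(M) + H(N) − H(M,N).
H(M) = 1.4190, H(N) = 1.5187, H(M,N) = 2.4191.
I(M;N) = 1.4190 + 1.5187 − 2.4191 = 0.519 bits.

0.519 bits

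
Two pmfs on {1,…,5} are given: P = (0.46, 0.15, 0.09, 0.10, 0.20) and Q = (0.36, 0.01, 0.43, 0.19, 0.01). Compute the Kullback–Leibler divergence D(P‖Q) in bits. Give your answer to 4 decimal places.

D(P‖Q) = Σ p·log₂(p/q).
  0.46·log₂(0.46/0.36) = 0.16267
  0.15·log₂(0.15/0.01) = 0.58603
  0.09·log₂(0.09/0.43) = -0.20307
  0.10·log₂(0.10/0.19) = -0.09260
  0.20·log₂(0.20/0.01) = 0.86439
D(P‖Q) = 1.3174 bits.

1.3174 bits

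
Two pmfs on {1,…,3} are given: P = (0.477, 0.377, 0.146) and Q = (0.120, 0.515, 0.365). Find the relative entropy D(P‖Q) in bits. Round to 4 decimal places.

D(P‖Q) = Σ p·log₂(p/q).
  0.477·log₂(0.477/0.120) = 0.94969
  0.377·log₂(0.377/0.515) = -0.16965
  0.146·log₂(0.146/0.365) = -0.19300
D(P‖Q) = 0.5870 bits.

0.5870 bits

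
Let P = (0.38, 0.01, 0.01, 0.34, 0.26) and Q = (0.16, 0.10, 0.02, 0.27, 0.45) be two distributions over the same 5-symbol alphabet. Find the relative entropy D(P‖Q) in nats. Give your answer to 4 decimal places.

D(P‖Q) = Σ p·ln(p/q).
  0.38·ln(0.38/0.16) = 0.32870
  0.01·ln(0.01/0.10) = -0.02303
  0.01·ln(0.01/0.02) = -0.00693
  0.34·ln(0.34/0.27) = 0.07838
  0.26·ln(0.26/0.45) = -0.14263
D(P‖Q) = 0.2345 nats.

0.2345 nats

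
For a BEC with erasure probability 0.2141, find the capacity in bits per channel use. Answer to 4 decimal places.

Binary erasure channel: capacity C = 1 − ε.
C = 1 − 0.2141 = 0.7859 bits per channel use.

0.7859 bits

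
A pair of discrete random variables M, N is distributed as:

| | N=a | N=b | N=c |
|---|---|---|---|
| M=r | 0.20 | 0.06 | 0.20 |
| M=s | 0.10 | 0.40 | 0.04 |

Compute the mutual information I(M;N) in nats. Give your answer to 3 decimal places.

0.213 nats

Marginals: p(M) = (0.4600, 0.5400), p(N) = (0.3000, 0.4600, 0.2400).
I(M;N) = Σ p(x,y)·ln[p(x,y)/(p(x)p(y))].
  (r,a): 0.20·ln(1.4493) = 0.0742
  (r,b): 0.06·ln(0.2836) = -0.0756
  (r,c): 0.20·ln(1.8116) = 0.1188
  (s,a): 0.10·ln(0.6173) = -0.0482
  (s,b): 0.40·ln(1.6103) = 0.1906
  (s,c): 0.04·ln(0.3086) = -0.0470
Sum = 0.213 nats.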